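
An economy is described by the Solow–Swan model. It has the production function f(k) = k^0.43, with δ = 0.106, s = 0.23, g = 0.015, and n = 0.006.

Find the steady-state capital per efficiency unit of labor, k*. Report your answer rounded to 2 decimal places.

k* ≈ 2.83

In steady state, investment equals break-even investment: s·k^α = (n + g + δ)·k.
Rearranging, k^(1−α) = s / (n + g + δ).
k^0.57 = 0.23 / (0.006 + 0.015 + 0.106) = 0.23 / 0.127 = 1.8110
k* = 1.8110^(1/0.57) ≈ 2.8346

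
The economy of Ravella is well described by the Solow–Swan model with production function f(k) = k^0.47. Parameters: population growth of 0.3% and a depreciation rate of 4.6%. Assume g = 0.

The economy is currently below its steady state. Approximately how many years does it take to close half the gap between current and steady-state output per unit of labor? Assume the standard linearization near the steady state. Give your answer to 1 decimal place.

t_½ ≈ 26.7 years

Near the steady state the convergence rate is λ = (1 − α)(n + δ).
λ = (1 − 0.47) × 0.049 = 0.53 × 0.049 = 0.02597
Half-life = ln 2 / λ = 0.6931 / 0.02597 ≈ 26.69 years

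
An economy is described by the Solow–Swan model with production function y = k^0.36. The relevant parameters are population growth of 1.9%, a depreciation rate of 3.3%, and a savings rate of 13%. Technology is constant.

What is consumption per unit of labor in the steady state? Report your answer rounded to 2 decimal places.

Steady state requires s·f(k) = (n + δ)·k, i.e. s·k^α = (n + δ)·k.
Rearranging, k^(1−α) = s / (n + δ).
k^0.64 = 0.13 / (0.019 + 0.033) = 0.13 / 0.052 = 2.5000
k* = 2.5000^(1/0.64) ≈ 4.1858
y* = (k*)^α = 4.1858^0.36 ≈ 1.6743
c* = (1 − s)·y* = (1 − 0.13) × 1.6743 ≈ 1.4566

c* = 1.46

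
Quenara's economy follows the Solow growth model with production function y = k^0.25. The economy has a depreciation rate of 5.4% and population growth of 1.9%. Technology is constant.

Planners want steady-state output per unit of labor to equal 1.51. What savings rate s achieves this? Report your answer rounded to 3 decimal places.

Steady state requires s·f(k) = (n + δ)·k, i.e. s·k^α = (n + δ)·k.
Since y* = [s/(n + δ)]^(α/(1−α)), we have s/(n + δ) = (y*)^((1−α)/α) = 1.51^3 = 3.4430.
Therefore s = 3.4430 × (n + δ) = 3.4430 × 0.073 = 0.2513.

s ≈ 0.251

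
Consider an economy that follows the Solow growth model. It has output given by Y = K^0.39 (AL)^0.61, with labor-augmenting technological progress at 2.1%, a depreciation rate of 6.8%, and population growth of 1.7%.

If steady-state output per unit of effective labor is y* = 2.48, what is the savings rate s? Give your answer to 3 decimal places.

s ≈ 0.439

Steady state requires s·f(k) = (n + g + δ)·k, i.e. s·k^α = (n + g + δ)·k.
Since y* = [s/(n + g + δ)]^(α/(1−α)), we have s/(n + g + δ) = (y*)^((1−α)/α) = 2.48^1.5641 = 4.1396.
Therefore s = 4.1396 × (n + g + δ) = 4.1396 × 0.106 = 0.4388.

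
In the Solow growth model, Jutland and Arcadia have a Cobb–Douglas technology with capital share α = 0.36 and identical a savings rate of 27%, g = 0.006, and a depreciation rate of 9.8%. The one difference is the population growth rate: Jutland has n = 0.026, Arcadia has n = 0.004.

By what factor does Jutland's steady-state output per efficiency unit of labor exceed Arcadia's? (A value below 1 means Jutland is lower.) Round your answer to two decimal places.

Steady-state y* = [s/(n + g + δ)]^(α/(1−α)), so the ratio is [ (s_J/(n + g + δ)_J) / (s_A/(n + g + δ)_A) ]^0.5625.
s_J/(n + g + δ)_J = 0.27/0.130 = 2.0769; s_A/(n + g + δ)_A = 0.27/0.108 = 2.5000.
Ratio = (2.0769/2.5000)^0.5625 = 0.8308^0.5625 ≈ 0.9010

ratio ≈ 0.90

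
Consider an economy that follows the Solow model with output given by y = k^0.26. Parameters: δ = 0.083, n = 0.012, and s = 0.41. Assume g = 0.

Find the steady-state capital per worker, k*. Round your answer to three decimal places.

At the steady state, Δk = 0, so s·k^α = (n + δ)·k.
Dividing both sides by k: k^(1−α) = s / (n + δ).
k^0.74 = 0.41 / (0.012 + 0.083) = 0.41 / 0.095 = 4.3158
k* = 4.3158^(1/0.74) ≈ 7.2142

k* ≈ 7.214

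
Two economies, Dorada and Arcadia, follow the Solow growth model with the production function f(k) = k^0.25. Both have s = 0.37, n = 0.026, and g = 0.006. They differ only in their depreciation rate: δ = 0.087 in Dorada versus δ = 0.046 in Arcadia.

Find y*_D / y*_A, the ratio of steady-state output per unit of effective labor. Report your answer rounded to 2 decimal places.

Steady-state y* = [s/(n + g + δ)]^(α/(1−α)), so the ratio is [ (s_D/(n + g + δ)_D) / (s_A/(n + g + δ)_A) ]^0.3333.
s_D/(n + g + δ)_D = 0.37/0.119 = 3.1092; s_A/(n + g + δ)_A = 0.37/0.078 = 4.7436.
Ratio = (3.1092/4.7436)^0.3333 = 0.6555^0.3333 ≈ 0.8687

ratio ≈ 0.87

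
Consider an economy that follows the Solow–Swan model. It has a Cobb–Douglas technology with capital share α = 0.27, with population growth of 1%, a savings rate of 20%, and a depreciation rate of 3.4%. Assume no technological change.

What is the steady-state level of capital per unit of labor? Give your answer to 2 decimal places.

At the steady state, Δk = 0, so s·k^α = (n + δ)·k.
Rearranging, k^(1−α) = s / (n + δ).
k^0.73 = 0.20 / (0.010 + 0.034) = 0.20 / 0.044 = 4.5455
k* = 4.5455^(1/0.73) ≈ 7.9579

k* ≈ 7.96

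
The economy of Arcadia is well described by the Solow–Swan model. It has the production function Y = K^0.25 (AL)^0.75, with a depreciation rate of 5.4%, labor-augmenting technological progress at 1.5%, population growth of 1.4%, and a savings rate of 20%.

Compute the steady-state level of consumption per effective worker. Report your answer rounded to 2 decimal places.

At the steady state, Δk = 0, so s·k^α = (n + g + δ)·k.
Rearranging, k^(1−α) = s / (n + g + δ).
k^0.75 = 0.20 / (0.014 + 0.015 + 0.054) = 0.20 / 0.083 = 2.4096
k* = 2.4096^(1/0.75) ≈ 3.2304
y* = (k*)^α = 3.2304^0.25 ≈ 1.3406
c* = (1 − s)·y* = (1 − 0.20) × 1.3406 ≈ 1.0725

c* = 1.07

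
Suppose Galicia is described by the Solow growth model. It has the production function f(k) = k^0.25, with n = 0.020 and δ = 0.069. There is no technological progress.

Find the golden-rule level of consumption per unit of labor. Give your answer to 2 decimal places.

c_gold ≈ 1.06

At the golden rule, f'(k) = n + δ, so α·k^(α−1) = n + δ and k_gold = (α/(n + δ))^(1/(1−α)).
k_gold = (0.25/0.089)^(1/0.75) = 2.8090^1.3333 ≈ 3.9633
c_gold = f(k_gold) − (n + δ)·k_gold = 1.4110 − 0.089×3.9633 ≈ 1.0583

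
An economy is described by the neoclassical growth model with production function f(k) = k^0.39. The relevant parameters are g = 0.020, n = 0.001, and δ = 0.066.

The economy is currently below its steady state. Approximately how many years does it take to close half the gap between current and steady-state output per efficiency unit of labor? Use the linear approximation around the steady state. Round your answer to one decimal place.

Near the steady state the convergence rate is λ = (1 − α)(n + g + δ).
λ = (1 − 0.39) × 0.087 = 0.61 × 0.087 = 0.05307
Half-life = ln 2 / λ = 0.6931 / 0.05307 ≈ 13.06 years

about 13.1 years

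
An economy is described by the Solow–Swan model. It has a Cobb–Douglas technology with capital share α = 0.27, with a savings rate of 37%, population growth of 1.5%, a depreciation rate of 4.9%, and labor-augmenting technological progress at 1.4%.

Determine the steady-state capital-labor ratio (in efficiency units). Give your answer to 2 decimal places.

k* ≈ 8.44

In steady state, investment equals break-even investment: s·k^α = (n + g + δ)·k.
Dividing both sides by k: k^(1−α) = s / (n + g + δ).
k^0.73 = 0.37 / (0.015 + 0.014 + 0.049) = 0.37 / 0.078 = 4.7436
k* = 4.7436^(1/0.73) ≈ 8.4368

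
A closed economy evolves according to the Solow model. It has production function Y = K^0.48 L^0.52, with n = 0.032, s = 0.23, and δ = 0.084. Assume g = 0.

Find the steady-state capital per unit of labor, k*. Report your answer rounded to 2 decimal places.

At the steady state, Δk = 0, so s·k^α = (n + δ)·k.
Rearranging, k^(1−α) = s / (n + δ).
k^0.52 = 0.23 / (0.032 + 0.084) = 0.23 / 0.116 = 1.9828
k* = 1.9828^(1/0.52) ≈ 3.7298

k* = 3.73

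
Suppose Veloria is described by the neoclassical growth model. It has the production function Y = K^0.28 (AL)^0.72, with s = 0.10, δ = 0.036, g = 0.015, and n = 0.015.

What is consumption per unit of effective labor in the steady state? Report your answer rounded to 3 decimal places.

c* = 1.058

Steady state requires s·f(k) = (n + g + δ)·k, i.e. s·k^α = (n + g + δ)·k.
Dividing both sides by k: k^(1−α) = s / (n + g + δ).
k^0.72 = 0.10 / (0.015 + 0.015 + 0.036) = 0.10 / 0.066 = 1.5152
k* = 1.5152^(1/0.72) ≈ 1.7810
y* = (k*)^α = 1.7810^0.28 ≈ 1.1754
c* = (1 − s)·y* = (1 − 0.10) × 1.1754 ≈ 1.0579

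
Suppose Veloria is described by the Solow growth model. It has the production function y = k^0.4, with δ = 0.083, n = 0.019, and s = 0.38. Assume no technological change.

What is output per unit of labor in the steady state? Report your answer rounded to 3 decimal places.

y* = 2.403

Steady state requires s·f(k) = (n + δ)·k, i.e. s·k^α = (n + δ)·k.
Rearranging, k^(1−α) = s / (n + δ).
k^0.6 = 0.38 / (0.019 + 0.083) = 0.38 / 0.102 = 3.7255
k* = 3.7255^(1/0.6) ≈ 8.9531
y* = (k*)^α = 8.9531^0.4 ≈ 2.4032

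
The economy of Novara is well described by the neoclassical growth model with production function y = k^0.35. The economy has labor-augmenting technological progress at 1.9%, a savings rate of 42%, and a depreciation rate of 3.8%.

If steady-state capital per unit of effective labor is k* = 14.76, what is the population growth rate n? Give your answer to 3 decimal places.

n ≈ 0.016

In steady state, investment equals break-even investment: s·k^α = (n + g + δ)·k.
So s / (n + g + δ) = (k*)^(1−α) = 14.76^0.65 = 5.7532.
Therefore n + g + δ = s / 5.7532 = 0.42 / 5.7532 = 0.0730, so n = 0.0730 − 0.057 = 0.0160.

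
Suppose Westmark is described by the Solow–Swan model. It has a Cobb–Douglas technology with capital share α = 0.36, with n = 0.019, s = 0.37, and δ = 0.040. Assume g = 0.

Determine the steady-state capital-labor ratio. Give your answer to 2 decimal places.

k* = 17.61

At the steady state, Δk = 0, so s·k^α = (n + δ)·k.
Dividing both sides by k: k^(1−α) = s / (n + δ).
k^0.64 = 0.37 / (0.019 + 0.040) = 0.37 / 0.059 = 6.2712
k* = 6.2712^(1/0.64) ≈ 17.6141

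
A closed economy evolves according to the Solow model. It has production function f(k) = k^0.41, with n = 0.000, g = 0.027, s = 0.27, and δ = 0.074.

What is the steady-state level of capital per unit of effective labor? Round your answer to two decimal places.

k* ≈ 5.29

At the steady state, Δk = 0, so s·k^α = (n + g + δ)·k.
Dividing both sides by k: k^(1−α) = s / (n + g + δ).
k^0.59 = 0.27 / (0.000 + 0.027 + 0.074) = 0.27 / 0.101 = 2.6733
k* = 2.6733^(1/0.59) ≈ 5.2943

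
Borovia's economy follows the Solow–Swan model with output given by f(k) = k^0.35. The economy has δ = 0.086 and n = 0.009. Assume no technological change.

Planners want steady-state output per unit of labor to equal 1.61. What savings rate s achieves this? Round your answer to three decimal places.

s ≈ 0.230

At the steady state, Δk = 0, so s·k^α = (n + δ)·k.
Since y* = [s/(n + δ)]^(α/(1−α)), we have s/(n + δ) = (y*)^((1−α)/α) = 1.61^1.8571 = 2.4216.
Therefore s = 2.4216 × (n + δ) = 2.4216 × 0.095 = 0.2301.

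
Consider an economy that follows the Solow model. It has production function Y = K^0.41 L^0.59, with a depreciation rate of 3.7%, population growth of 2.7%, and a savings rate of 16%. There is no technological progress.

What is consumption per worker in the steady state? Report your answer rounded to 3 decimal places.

c* ≈ 1.588

Steady state requires s·f(k) = (n + δ)·k, i.e. s·k^α = (n + δ)·k.
Dividing both sides by k: k^(1−α) = s / (n + δ).
k^0.59 = 0.16 / (0.027 + 0.037) = 0.16 / 0.064 = 2.5000
k* = 2.5000^(1/0.59) ≈ 4.7258
y* = (k*)^α = 4.7258^0.41 ≈ 1.8903
c* = (1 − s)·y* = (1 − 0.16) × 1.8903 ≈ 1.5879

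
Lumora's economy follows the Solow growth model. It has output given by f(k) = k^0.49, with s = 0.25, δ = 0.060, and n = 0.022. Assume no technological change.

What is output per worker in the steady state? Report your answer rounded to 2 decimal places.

Steady state requires s·f(k) = (n + δ)·k, i.e. s·k^α = (n + δ)·k.
Dividing both sides by k: k^(1−α) = s / (n + δ).
k^0.51 = 0.25 / (0.022 + 0.060) = 0.25 / 0.082 = 3.0488
k* = 3.0488^(1/0.51) ≈ 8.8976
y* = (k*)^α = 8.8976^0.49 ≈ 2.9184

y* ≈ 2.92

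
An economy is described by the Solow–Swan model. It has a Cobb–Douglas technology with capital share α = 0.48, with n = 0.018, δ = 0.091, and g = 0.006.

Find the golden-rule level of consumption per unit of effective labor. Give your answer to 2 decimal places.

At the golden rule, f'(k) = n + g + δ, so α·k^(α−1) = n + g + δ and k_gold = (α/(n + g + δ))^(1/(1−α)).
k_gold = (0.48/0.115)^(1/0.52) = 4.1739^1.9231 ≈ 15.6086
c_gold = f(k_gold) − (n + g + δ)·k_gold = 3.7395 − 0.115×15.6086 ≈ 1.9445

c_gold ≈ 1.94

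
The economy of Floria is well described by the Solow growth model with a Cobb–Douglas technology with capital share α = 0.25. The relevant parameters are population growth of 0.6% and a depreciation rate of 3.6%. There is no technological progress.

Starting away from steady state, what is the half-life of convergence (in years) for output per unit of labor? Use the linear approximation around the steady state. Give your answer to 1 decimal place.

Near the steady state the convergence rate is λ = (1 − α)(n + δ).
λ = (1 − 0.25) × 0.042 = 0.75 × 0.042 = 0.0315
Half-life = ln 2 / λ = 0.6931 / 0.0315 ≈ 22.00 years

t_½ ≈ 22.0 years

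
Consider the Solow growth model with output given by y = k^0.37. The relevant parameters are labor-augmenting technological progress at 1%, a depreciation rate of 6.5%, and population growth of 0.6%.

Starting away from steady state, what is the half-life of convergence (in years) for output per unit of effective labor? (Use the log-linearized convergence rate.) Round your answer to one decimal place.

Near the steady state the convergence rate is λ = (1 − α)(n + g + δ).
λ = (1 − 0.37) × 0.081 = 0.63 × 0.081 = 0.05103
Half-life = ln 2 / λ = 0.6931 / 0.05103 ≈ 13.58 years

about 13.6 years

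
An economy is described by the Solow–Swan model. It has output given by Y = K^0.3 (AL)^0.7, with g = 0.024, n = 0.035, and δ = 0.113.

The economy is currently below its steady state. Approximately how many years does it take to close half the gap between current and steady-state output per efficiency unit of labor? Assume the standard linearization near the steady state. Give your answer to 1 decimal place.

Near the steady state the convergence rate is λ = (1 − α)(n + g + δ).
λ = (1 − 0.3) × 0.172 = 0.7 × 0.172 = 0.1204
Half-life = ln 2 / λ = 0.6931 / 0.1204 ≈ 5.76 years

about 5.8 years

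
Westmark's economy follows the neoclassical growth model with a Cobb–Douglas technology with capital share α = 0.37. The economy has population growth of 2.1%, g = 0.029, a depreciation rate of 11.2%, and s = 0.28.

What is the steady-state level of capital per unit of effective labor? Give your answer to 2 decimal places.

k* ≈ 2.38

In steady state, investment equals break-even investment: s·k^α = (n + g + δ)·k.
Rearranging, k^(1−α) = s / (n + g + δ).
k^0.63 = 0.28 / (0.021 + 0.029 + 0.112) = 0.28 / 0.162 = 1.7284
k* = 1.7284^(1/0.63) ≈ 2.3835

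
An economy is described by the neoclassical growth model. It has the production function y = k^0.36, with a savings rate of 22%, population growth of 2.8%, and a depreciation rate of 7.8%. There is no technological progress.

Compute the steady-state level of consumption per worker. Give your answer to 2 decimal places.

c* ≈ 1.18

Steady state requires s·f(k) = (n + δ)·k, i.e. s·k^α = (n + δ)·k.
Dividing both sides by k: k^(1−α) = s / (n + δ).
k^0.64 = 0.22 / (0.028 + 0.078) = 0.22 / 0.106 = 2.0755
k* = 2.0755^(1/0.64) ≈ 3.1297
y* = (k*)^α = 3.1297^0.36 ≈ 1.5079
c* = (1 − s)·y* = (1 − 0.22) × 1.5079 ≈ 1.1762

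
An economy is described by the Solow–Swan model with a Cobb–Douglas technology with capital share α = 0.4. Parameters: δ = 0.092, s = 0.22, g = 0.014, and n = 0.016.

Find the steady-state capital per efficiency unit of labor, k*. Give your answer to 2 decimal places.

k* ≈ 2.67

Steady state requires s·f(k) = (n + g + δ)·k, i.e. s·k^α = (n + g + δ)·k.
Dividing both sides by k: k^(1−α) = s / (n + g + δ).
k^0.6 = 0.22 / (0.016 + 0.014 + 0.092) = 0.22 / 0.122 = 1.8033
k* = 1.8033^(1/0.6) ≈ 2.6717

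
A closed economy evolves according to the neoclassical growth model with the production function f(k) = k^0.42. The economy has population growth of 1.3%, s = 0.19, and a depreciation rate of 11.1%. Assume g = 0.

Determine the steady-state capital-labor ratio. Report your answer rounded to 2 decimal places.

k* ≈ 2.09

In steady state, investment equals break-even investment: s·k^α = (n + δ)·k.
Rearranging, k^(1−α) = s / (n + δ).
k^0.58 = 0.19 / (0.013 + 0.111) = 0.19 / 0.124 = 1.5323
k* = 1.5323^(1/0.58) ≈ 2.0872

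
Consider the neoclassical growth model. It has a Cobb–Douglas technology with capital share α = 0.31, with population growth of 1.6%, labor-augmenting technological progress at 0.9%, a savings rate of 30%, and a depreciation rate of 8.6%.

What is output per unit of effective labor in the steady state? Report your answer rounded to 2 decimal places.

Steady state requires s·f(k) = (n + g + δ)·k, i.e. s·k^α = (n + g + δ)·k.
Rearranging, k^(1−α) = s / (n + g + δ).
k^0.69 = 0.30 / (0.016 + 0.009 + 0.086) = 0.30 / 0.111 = 2.7027
k* = 2.7027^(1/0.69) ≈ 4.2247
y* = (k*)^α = 4.2247^0.31 ≈ 1.5631

y* = 1.56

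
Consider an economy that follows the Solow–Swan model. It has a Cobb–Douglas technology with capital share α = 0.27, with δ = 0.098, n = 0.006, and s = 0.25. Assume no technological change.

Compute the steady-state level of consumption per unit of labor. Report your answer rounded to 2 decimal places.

In steady state, investment equals break-even investment: s·k^α = (n + δ)·k.
Dividing both sides by k: k^(1−α) = s / (n + δ).
k^0.73 = 0.25 / (0.006 + 0.098) = 0.25 / 0.104 = 2.4038
k* = 2.4038^(1/0.73) ≈ 3.3249
y* = (k*)^α = 3.3249^0.27 ≈ 1.3832
c* = (1 − s)·y* = (1 − 0.25) × 1.3832 ≈ 1.0374

c* ≈ 1.04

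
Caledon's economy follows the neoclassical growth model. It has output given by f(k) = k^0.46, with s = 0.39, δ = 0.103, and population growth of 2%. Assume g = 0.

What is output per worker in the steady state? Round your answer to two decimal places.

y* = 2.67

In steady state, investment equals break-even investment: s·k^α = (n + δ)·k.
Dividing both sides by k: k^(1−α) = s / (n + δ).
k^0.54 = 0.39 / (0.020 + 0.103) = 0.39 / 0.123 = 3.1707
k* = 3.1707^(1/0.54) ≈ 8.4735
y* = (k*)^α = 8.4735^0.46 ≈ 2.6724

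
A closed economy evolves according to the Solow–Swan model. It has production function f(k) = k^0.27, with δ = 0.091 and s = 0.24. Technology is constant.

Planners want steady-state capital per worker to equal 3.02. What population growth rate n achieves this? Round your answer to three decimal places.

n ≈ 0.016

In steady state, investment equals break-even investment: s·k^α = (n + δ)·k.
So s / (n + δ) = (k*)^(1−α) = 3.02^0.73 = 2.2408.
Therefore n + δ = s / 2.2408 = 0.24 / 2.2408 = 0.1071, so n = 0.1071 − 0.091 = 0.0161.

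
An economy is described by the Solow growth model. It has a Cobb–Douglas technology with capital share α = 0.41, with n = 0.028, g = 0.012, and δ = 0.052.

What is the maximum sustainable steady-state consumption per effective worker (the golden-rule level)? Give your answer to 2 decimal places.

At the golden rule, f'(k) = n + g + δ, so α·k^(α−1) = n + g + δ and k_gold = (α/(n + g + δ))^(1/(1−α)).
k_gold = (0.41/0.092)^(1/0.59) = 4.4565^1.6949 ≈ 12.5887
c_gold = f(k_gold) − (n + g + δ)·k_gold = 2.8248 − 0.092×12.5887 ≈ 1.6666

c_gold ≈ 1.67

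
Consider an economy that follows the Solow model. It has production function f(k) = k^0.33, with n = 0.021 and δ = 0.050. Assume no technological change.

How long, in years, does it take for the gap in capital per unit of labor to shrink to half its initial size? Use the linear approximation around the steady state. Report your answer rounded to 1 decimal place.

half-life ≈ 14.6 years

Near the steady state the convergence rate is λ = (1 − α)(n + δ).
λ = (1 − 0.33) × 0.071 = 0.67 × 0.071 = 0.04757
Half-life = ln 2 / λ = 0.6931 / 0.04757 ≈ 14.57 years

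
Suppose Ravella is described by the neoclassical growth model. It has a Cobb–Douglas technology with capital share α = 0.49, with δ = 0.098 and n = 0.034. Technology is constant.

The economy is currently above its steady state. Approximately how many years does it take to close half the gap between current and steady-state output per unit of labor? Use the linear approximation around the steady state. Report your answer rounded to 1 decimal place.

Near the steady state the convergence rate is λ = (1 − α)(n + δ).
λ = (1 − 0.49) × 0.132 = 0.51 × 0.132 = 0.06732
Half-life = ln 2 / λ = 0.6931 / 0.06732 ≈ 10.30 years

half-life ≈ 10.3 years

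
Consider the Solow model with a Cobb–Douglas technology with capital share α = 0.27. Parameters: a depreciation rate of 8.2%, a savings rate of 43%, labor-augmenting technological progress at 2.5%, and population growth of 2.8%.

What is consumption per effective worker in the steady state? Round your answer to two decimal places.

In steady state, investment equals break-even investment: s·k^α = (n + g + δ)·k.
Dividing both sides by k: k^(1−α) = s / (n + g + δ).
k^0.73 = 0.43 / (0.028 + 0.025 + 0.082) = 0.43 / 0.135 = 3.1852
k* = 3.1852^(1/0.73) ≈ 4.8891
y* = (k*)^α = 4.8891^0.27 ≈ 1.5349
c* = (1 − s)·y* = (1 − 0.43) × 1.5349 ≈ 0.8749

c* = 0.87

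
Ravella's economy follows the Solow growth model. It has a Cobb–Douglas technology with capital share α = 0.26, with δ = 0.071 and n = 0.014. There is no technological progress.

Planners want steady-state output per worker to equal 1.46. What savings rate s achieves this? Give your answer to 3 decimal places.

In steady state, investment equals break-even investment: s·k^α = (n + δ)·k.
Since y* = [s/(n + δ)]^(α/(1−α)), we have s/(n + δ) = (y*)^((1−α)/α) = 1.46^2.8462 = 2.9362.
Therefore s = 2.9362 × (n + δ) = 2.9362 × 0.085 = 0.2496.

s ≈ 0.250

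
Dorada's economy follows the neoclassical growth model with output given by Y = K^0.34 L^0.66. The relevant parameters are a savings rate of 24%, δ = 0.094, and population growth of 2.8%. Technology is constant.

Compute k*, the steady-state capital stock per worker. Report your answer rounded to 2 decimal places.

k* = 2.79

Steady state requires s·f(k) = (n + δ)·k, i.e. s·k^α = (n + δ)·k.
Rearranging, k^(1−α) = s / (n + δ).
k^0.66 = 0.24 / (0.028 + 0.094) = 0.24 / 0.122 = 1.9672
k* = 1.9672^(1/0.66) ≈ 2.7876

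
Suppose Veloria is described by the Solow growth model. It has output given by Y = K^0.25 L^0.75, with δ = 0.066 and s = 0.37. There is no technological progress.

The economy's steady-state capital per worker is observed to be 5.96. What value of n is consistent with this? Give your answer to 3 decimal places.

At the steady state, Δk = 0, so s·k^α = (n + δ)·k.
So s / (n + δ) = (k*)^(1−α) = 5.96^0.75 = 3.8145.
Therefore n + δ = s / 3.8145 = 0.37 / 3.8145 = 0.0970, so n = 0.0970 − 0.066 = 0.0310.

n ≈ 0.031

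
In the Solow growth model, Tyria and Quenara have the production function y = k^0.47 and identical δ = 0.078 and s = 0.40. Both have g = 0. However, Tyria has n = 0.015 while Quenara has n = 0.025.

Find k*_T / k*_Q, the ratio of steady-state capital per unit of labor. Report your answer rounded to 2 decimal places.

k*_T / k*_Q ≈ 1.21

Steady-state k* = [s/(n + δ)]^(1/(1−α)), so the ratio is [ (s_T/(n + δ)_T) / (s_Q/(n + δ)_Q) ]^1.8868.
s_T/(n + δ)_T = 0.40/0.093 = 4.3011; s_Q/(n + δ)_Q = 0.40/0.103 = 3.8835.
Ratio = (4.3011/3.8835)^1.8868 = 1.1075^1.8868 ≈ 1.2125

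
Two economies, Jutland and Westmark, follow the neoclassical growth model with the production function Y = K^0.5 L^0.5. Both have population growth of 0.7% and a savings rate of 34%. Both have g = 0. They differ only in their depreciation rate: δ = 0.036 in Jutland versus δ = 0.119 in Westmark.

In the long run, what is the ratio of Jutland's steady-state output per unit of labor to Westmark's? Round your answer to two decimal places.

ratio ≈ 2.93

Steady-state y* = [s/(n + δ)]^(α/(1−α)), so the ratio is [ (s_J/(n + δ)_J) / (s_W/(n + δ)_W) ]^1.
s_J/(n + δ)_J = 0.34/0.043 = 7.9070; s_W/(n + δ)_W = 0.34/0.126 = 2.6984.
Ratio = (7.9070/2.6984)^1 = 2.9303^1 ≈ 2.9303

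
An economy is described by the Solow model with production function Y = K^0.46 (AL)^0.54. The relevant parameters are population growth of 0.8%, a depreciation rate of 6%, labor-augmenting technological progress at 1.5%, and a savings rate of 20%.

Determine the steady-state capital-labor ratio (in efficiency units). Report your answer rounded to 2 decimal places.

At the steady state, Δk = 0, so s·k^α = (n + g + δ)·k.
Dividing both sides by k: k^(1−α) = s / (n + g + δ).
k^0.54 = 0.20 / (0.008 + 0.015 + 0.060) = 0.20 / 0.083 = 2.4096
k* = 2.4096^(1/0.54) ≈ 5.0969

k* ≈ 5.10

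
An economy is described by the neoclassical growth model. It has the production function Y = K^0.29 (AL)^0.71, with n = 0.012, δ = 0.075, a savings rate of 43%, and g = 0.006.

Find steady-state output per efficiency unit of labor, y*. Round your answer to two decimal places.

At the steady state, Δk = 0, so s·k^α = (n + g + δ)·k.
Dividing both sides by k: k^(1−α) = s / (n + g + δ).
k^0.71 = 0.43 / (0.012 + 0.006 + 0.075) = 0.43 / 0.093 = 4.6237
k* = 4.6237^(1/0.71) ≈ 8.6418
y* = (k*)^α = 8.6418^0.29 ≈ 1.8690

y* ≈ 1.87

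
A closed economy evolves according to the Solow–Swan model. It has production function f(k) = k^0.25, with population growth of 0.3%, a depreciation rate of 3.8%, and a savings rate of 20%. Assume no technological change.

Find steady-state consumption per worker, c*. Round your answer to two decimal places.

c* ≈ 1.36

In steady state, investment equals break-even investment: s·k^α = (n + δ)·k.
Dividing both sides by k: k^(1−α) = s / (n + δ).
k^0.75 = 0.20 / (0.003 + 0.038) = 0.20 / 0.041 = 4.8780
k* = 4.8780^(1/0.75) ≈ 8.2729
y* = (k*)^α = 8.2729^0.25 ≈ 1.6960
c* = (1 − s)·y* = (1 − 0.20) × 1.6960 ≈ 1.3568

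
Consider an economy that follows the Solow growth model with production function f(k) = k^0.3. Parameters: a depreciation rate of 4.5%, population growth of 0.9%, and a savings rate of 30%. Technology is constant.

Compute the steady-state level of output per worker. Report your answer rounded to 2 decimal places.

y* = 2.09

At the steady state, Δk = 0, so s·k^α = (n + δ)·k.
Rearranging, k^(1−α) = s / (n + δ).
k^0.7 = 0.30 / (0.009 + 0.045) = 0.30 / 0.054 = 5.5556
k* = 5.5556^(1/0.7) ≈ 11.5851
y* = (k*)^α = 11.5851^0.3 ≈ 2.0853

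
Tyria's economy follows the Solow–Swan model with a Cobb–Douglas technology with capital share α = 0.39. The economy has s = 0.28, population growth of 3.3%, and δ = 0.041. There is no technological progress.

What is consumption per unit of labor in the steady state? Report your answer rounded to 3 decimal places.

In steady state, investment equals break-even investment: s·k^α = (n + δ)·k.
Dividing both sides by k: k^(1−α) = s / (n + δ).
k^0.61 = 0.28 / (0.033 + 0.041) = 0.28 / 0.074 = 3.7838
k* = 3.7838^(1/0.61) ≈ 8.8598
y* = (k*)^α = 8.8598^0.39 ≈ 2.3415
c* = (1 − s)·y* = (1 − 0.28) × 2.3415 ≈ 1.6859

c* = 1.686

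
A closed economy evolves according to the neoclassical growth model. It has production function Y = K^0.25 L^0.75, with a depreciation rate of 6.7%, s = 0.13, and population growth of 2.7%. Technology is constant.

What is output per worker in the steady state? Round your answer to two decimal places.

At the steady state, Δk = 0, so s·k^α = (n + δ)·k.
Dividing both sides by k: k^(1−α) = s / (n + δ).
k^0.75 = 0.13 / (0.027 + 0.067) = 0.13 / 0.094 = 1.3830
k* = 1.3830^(1/0.75) ≈ 1.5409
y* = (k*)^α = 1.5409^0.25 ≈ 1.1141

y* ≈ 1.11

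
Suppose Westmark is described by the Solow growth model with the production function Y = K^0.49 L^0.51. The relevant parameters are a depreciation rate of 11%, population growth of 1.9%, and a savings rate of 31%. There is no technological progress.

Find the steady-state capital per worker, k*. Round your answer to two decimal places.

At the steady state, Δk = 0, so s·k^α = (n + δ)·k.
Dividing both sides by k: k^(1−α) = s / (n + δ).
k^0.51 = 0.31 / (0.019 + 0.110) = 0.31 / 0.129 = 2.4031
k* = 2.4031^(1/0.51) ≈ 5.5797

k* = 5.58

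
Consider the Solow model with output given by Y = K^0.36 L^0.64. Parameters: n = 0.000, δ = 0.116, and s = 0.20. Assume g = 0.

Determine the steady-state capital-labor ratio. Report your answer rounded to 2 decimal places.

k* ≈ 2.34

In steady state, investment equals break-even investment: s·k^α = (n + δ)·k.
Rearranging, k^(1−α) = s / (n + δ).
k^0.64 = 0.20 / (0.000 + 0.116) = 0.20 / 0.116 = 1.7241
k* = 1.7241^(1/0.64) ≈ 2.3422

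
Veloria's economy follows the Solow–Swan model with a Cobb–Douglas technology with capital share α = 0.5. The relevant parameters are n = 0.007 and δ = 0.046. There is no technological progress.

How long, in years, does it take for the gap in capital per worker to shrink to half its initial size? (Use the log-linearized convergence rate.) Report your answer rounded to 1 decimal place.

Near the steady state the convergence rate is λ = (1 − α)(n + δ).
λ = (1 − 0.5) × 0.053 = 0.5 × 0.053 = 0.0265
Half-life = ln 2 / λ = 0.6931 / 0.0265 ≈ 26.15 years

about 26.2 years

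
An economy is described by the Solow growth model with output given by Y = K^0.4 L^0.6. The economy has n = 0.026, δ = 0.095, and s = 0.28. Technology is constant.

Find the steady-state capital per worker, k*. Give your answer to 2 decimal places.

k* ≈ 4.05

In steady state, investment equals break-even investment: s·k^α = (n + δ)·k.
Rearranging, k^(1−α) = s / (n + δ).
k^0.6 = 0.28 / (0.026 + 0.095) = 0.28 / 0.121 = 2.3140
k* = 2.3140^(1/0.6) ≈ 4.0483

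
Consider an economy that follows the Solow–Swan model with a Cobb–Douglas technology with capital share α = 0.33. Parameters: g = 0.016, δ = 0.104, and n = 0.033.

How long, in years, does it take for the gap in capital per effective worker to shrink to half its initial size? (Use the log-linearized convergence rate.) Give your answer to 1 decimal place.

t_½ ≈ 6.8 years

Near the steady state the convergence rate is λ = (1 − α)(n + g + δ).
λ = (1 − 0.33) × 0.153 = 0.67 × 0.153 = 0.10251
Half-life = ln 2 / λ = 0.6931 / 0.10251 ≈ 6.76 years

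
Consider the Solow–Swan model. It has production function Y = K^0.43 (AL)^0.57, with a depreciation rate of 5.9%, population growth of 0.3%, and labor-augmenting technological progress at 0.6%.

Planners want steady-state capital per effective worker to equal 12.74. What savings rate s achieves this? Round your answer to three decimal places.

s ≈ 0.290

In steady state, investment equals break-even investment: s·k^α = (n + g + δ)·k.
So s / (n + g + δ) = (k*)^(1−α) = 12.74^0.57 = 4.2653.
Therefore s = 4.2653 × (n + g + δ) = 4.2653 × 0.068 = 0.2900.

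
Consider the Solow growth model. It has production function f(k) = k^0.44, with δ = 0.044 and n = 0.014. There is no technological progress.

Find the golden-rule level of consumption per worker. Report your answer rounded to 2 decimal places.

At the golden rule, f'(k) = n + δ, so α·k^(α−1) = n + δ and k_gold = (α/(n + δ))^(1/(1−α)).
k_gold = (0.44/0.058)^(1/0.56) = 7.5862^1.7857 ≈ 37.2786
c_gold = f(k_gold) − (n + δ)·k_gold = 4.9141 − 0.058×37.2786 ≈ 2.7519

c_gold ≈ 2.75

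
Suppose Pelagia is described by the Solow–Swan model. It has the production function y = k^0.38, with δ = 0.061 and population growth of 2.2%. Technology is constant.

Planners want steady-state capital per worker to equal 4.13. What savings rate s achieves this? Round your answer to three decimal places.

In steady state, investment equals break-even investment: s·k^α = (n + δ)·k.
So s / (n + δ) = (k*)^(1−α) = 4.13^0.62 = 2.4093.
Therefore s = 2.4093 × (n + δ) = 2.4093 × 0.083 = 0.2000.

s ≈ 0.200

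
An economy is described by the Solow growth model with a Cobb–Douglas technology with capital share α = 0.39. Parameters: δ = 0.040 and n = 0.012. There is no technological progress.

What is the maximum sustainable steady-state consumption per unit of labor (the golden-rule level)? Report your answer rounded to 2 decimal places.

At the golden rule, f'(k) = n + δ, so α·k^(α−1) = n + δ and k_gold = (α/(n + δ))^(1/(1−α)).
k_gold = (0.39/0.052)^(1/0.61) = 7.5000^1.6393 ≈ 27.1949
c_gold = f(k_gold) − (n + δ)·k_gold = 3.6262 − 0.052×27.1949 ≈ 2.2121

c_gold ≈ 2.21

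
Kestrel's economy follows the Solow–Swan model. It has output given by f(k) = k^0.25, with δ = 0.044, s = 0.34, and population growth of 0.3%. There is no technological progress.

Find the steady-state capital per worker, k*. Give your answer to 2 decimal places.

k* ≈ 13.99

In steady state, investment equals break-even investment: s·k^α = (n + δ)·k.
Dividing both sides by k: k^(1−α) = s / (n + δ).
k^0.75 = 0.34 / (0.003 + 0.044) = 0.34 / 0.047 = 7.2340
k* = 7.2340^(1/0.75) ≈ 13.9907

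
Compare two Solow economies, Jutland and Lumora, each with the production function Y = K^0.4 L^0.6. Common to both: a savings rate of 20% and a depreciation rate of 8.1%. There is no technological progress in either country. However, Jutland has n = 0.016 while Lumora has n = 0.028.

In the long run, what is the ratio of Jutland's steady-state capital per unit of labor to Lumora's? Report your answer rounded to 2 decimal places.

k*_J / k*_L ≈ 1.21

Steady-state k* = [s/(n + δ)]^(1/(1−α)), so the ratio is [ (s_J/(n + δ)_J) / (s_L/(n + δ)_L) ]^1.6667.
s_J/(n + δ)_J = 0.20/0.097 = 2.0619; s_L/(n + δ)_L = 0.20/0.109 = 1.8349.
Ratio = (2.0619/1.8349)^1.6667 = 1.1237^1.6667 ≈ 1.2146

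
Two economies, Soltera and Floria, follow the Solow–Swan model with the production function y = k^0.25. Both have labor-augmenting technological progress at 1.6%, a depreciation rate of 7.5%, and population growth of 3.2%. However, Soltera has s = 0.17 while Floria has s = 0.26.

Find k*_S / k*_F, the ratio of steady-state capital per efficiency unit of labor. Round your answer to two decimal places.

Steady-state k* = [s/(n + g + δ)]^(1/(1−α)), so the ratio is [ (s_S/(n + g + δ)_S) / (s_F/(n + g + δ)_F) ]^1.3333.
s_S/(n + g + δ)_S = 0.17/0.123 = 1.3821; s_F/(n + g + δ)_F = 0.26/0.123 = 2.1138.
Ratio = (1.3821/2.1138)^1.3333 = 0.6538^1.3333 ≈ 0.5675

k*_S / k*_F ≈ 0.57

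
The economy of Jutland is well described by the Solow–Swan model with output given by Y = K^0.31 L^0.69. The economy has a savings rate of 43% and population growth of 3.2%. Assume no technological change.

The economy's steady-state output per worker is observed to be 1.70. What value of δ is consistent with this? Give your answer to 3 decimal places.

In steady state, investment equals break-even investment: s·k^α = (n + δ)·k.
Since y* = [s/(n + δ)]^(α/(1−α)), we have s/(n + δ) = (y*)^((1−α)/α) = 1.70^2.2258 = 3.2579.
Therefore n + δ = s / 3.2579 = 0.43 / 3.2579 = 0.1320, so δ = 0.1320 − 0.032 = 0.1000.

δ ≈ 0.100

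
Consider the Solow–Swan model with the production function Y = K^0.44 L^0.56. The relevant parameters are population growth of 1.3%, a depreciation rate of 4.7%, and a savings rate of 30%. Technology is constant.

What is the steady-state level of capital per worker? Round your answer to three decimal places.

k* = 17.708

Steady state requires s·f(k) = (n + δ)·k, i.e. s·k^α = (n + δ)·k.
Dividing both sides by k: k^(1−α) = s / (n + δ).
k^0.56 = 0.30 / (0.013 + 0.047) = 0.30 / 0.060 = 5.0000
k* = 5.0000^(1/0.56) ≈ 17.7076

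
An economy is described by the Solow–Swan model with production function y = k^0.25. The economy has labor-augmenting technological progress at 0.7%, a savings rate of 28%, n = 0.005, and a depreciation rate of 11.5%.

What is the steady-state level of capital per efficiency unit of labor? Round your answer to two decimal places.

k* = 2.87

At the steady state, Δk = 0, so s·k^α = (n + g + δ)·k.
Rearranging, k^(1−α) = s / (n + g + δ).
k^0.75 = 0.28 / (0.005 + 0.007 + 0.115) = 0.28 / 0.127 = 2.2047
k* = 2.2047^(1/0.75) ≈ 2.8695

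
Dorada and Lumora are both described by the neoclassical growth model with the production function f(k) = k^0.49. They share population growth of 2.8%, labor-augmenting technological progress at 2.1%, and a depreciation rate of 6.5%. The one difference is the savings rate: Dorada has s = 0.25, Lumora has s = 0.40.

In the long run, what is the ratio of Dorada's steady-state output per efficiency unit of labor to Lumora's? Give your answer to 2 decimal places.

Steady-state y* = [s/(n + g + δ)]^(α/(1−α)), so the ratio is [ (s_D/(n + g + δ)_D) / (s_L/(n + g + δ)_L) ]^0.9608.
s_D/(n + g + δ)_D = 0.25/0.114 = 2.1930; s_L/(n + g + δ)_L = 0.40/0.114 = 3.5088.
Ratio = (2.1930/3.5088)^0.9608 = 0.6250^0.9608 ≈ 0.6366

y*_D / y*_L ≈ 0.64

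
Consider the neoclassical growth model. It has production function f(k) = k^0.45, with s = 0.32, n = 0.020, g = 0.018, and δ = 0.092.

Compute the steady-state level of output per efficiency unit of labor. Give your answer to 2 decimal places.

At the steady state, Δk = 0, so s·k^α = (n + g + δ)·k.
Dividing both sides by k: k^(1−α) = s / (n + g + δ).
k^0.55 = 0.32 / (0.020 + 0.018 + 0.092) = 0.32 / 0.130 = 2.4615
k* = 2.4615^(1/0.55) ≈ 5.1437
y* = (k*)^α = 5.1437^0.45 ≈ 2.0897

y* ≈ 2.09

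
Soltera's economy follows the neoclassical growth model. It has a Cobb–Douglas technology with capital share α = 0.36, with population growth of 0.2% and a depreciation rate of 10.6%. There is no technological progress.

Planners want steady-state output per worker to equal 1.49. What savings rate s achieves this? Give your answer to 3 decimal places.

s ≈ 0.219

In steady state, investment equals break-even investment: s·k^α = (n + δ)·k.
Since y* = [s/(n + δ)]^(α/(1−α)), we have s/(n + δ) = (y*)^((1−α)/α) = 1.49^1.7778 = 2.0318.
Therefore s = 2.0318 × (n + δ) = 2.0318 × 0.108 = 0.2194.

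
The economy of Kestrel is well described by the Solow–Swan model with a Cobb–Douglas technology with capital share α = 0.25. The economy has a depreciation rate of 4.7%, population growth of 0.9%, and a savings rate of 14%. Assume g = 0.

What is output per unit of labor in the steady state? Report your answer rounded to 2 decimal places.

y* ≈ 1.36

Steady state requires s·f(k) = (n + δ)·k, i.e. s·k^α = (n + δ)·k.
Dividing both sides by k: k^(1−α) = s / (n + δ).
k^0.75 = 0.14 / (0.009 + 0.047) = 0.14 / 0.056 = 2.5000
k* = 2.5000^(1/0.75) ≈ 3.3930
y* = (k*)^α = 3.3930^0.25 ≈ 1.3572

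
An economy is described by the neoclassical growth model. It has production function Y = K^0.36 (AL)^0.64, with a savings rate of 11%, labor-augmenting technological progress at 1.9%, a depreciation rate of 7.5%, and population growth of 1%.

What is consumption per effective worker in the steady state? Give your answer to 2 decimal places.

c* = 0.92

At the steady state, Δk = 0, so s·k^α = (n + g + δ)·k.
Dividing both sides by k: k^(1−α) = s / (n + g + δ).
k^0.64 = 0.11 / (0.010 + 0.019 + 0.075) = 0.11 / 0.104 = 1.0577
k* = 1.0577^(1/0.64) ≈ 1.0916
y* = (k*)^α = 1.0916^0.36 ≈ 1.0321
c* = (1 − s)·y* = (1 − 0.11) × 1.0321 ≈ 0.9186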